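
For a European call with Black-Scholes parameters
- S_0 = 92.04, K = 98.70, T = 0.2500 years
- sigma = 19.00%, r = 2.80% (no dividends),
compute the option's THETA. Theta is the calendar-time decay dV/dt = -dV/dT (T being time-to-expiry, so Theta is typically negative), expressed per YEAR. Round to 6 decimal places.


Answer: Theta = -6.433438

Derivation:
d1 = -0.6142019081; d2 = -0.7092019081
phi(d1) = 0.3303638933; exp(-qT) = 1.0000000000; exp(-rT) = 0.9930244429
Theta = -S*exp(-qT)*phi(d1)*sigma/(2*sqrt(T)) - r*K*exp(-rT)*N(d2) + q*S*exp(-qT)*N(d1)
N(d1) = 0.2695409563; N(d2) = 0.2390995948; sqrt(T) = 0.5000000000
Term 1 = -92.0400 * 1.0000000000 * 0.3303638933 * 0.1900 / (2 * 0.5000000000) = -5.7772716205
Term 2 = -0.0280 * 98.7000 * 0.9930244429 * 0.2390995948 = -0.6561663620
Term 3 = 0 (no dividend yield, q = 0)
Theta = -5.7772716205 + (-0.6561663620) + (0.0000000000) = -6.433438


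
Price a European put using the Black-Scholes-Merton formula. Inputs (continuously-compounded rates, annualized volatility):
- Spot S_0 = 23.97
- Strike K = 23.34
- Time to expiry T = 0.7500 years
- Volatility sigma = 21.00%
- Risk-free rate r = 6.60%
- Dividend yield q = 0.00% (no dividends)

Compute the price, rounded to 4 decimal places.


Answer: Price = 0.9385

Derivation:
d1 = (ln(S/K) + (r - q + 0.5*sigma^2) * T) / (sigma * sqrt(T)) = 0.50956342
d2 = d1 - sigma * sqrt(T) = 0.32769808
exp(-rT) = 0.95170516; exp(-qT) = 1.00000000
P = K * exp(-rT) * N(-d2) - S_0 * exp(-qT) * N(-d1)
N(-d1) = 0.30517868; N(-d2) = 0.37156998
P = 23.3400 * 0.95170516 * 0.37156998 - 23.9700 * 1.00000000 * 0.30517868 = 0.9385


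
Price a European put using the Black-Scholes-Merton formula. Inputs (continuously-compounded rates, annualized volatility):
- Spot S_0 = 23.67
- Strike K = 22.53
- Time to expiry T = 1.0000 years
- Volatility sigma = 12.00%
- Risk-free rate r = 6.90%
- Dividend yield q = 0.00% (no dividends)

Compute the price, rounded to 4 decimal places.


Answer: Price = 0.2287

Derivation:
d1 = (ln(S/K) + (r - q + 0.5*sigma^2) * T) / (sigma * sqrt(T)) = 1.04633891
d2 = d1 - sigma * sqrt(T) = 0.92633891
exp(-rT) = 0.93332668; exp(-qT) = 1.00000000
P = K * exp(-rT) * N(-d2) - S_0 * exp(-qT) * N(-d1)
N(-d1) = 0.14770229; N(-d2) = 0.17713494
P = 22.5300 * 0.93332668 * 0.17713494 - 23.6700 * 1.00000000 * 0.14770229 = 0.2287


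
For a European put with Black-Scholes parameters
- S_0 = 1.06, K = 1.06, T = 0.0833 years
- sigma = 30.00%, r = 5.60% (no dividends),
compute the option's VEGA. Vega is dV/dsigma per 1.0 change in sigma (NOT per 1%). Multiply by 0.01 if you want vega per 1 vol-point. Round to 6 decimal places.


Answer: Vega = 0.121475

Derivation:
d1 = 0.0971678559; d2 = 0.0105826378
phi(d1) = 0.3970633936; exp(-qT) = 1.0000000000; exp(-rT) = 0.9953460633
Vega = S * exp(-qT) * phi(d1) * sqrt(T) = 1.0600 * 1.0000000000 * 0.3970633936 * 0.2886173938 = 0.121475


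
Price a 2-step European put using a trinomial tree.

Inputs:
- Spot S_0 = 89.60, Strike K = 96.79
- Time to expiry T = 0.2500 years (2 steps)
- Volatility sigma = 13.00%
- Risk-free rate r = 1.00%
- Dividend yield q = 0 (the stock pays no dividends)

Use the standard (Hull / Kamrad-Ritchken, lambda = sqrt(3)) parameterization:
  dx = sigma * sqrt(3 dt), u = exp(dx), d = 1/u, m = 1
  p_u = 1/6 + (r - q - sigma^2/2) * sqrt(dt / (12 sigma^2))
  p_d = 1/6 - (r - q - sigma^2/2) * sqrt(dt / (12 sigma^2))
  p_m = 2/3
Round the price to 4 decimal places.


dt = T/N = 0.125000; dx = sigma*sqrt(3*dt) = 0.079608
u = exp(dx) = 1.082863; d = 1/u = 0.923478
p_u = 0.167884, p_m = 0.666667, p_d = 0.165450
Discount per step: exp(-r*dt) = 0.998751
Stock lattice S(k, j) with j the centered position index:
  k=0: S(0,+0) = 89.6000
  k=1: S(1,-1) = 82.7436; S(1,+0) = 89.6000; S(1,+1) = 97.0245
  k=2: S(2,-2) = 76.4119; S(2,-1) = 82.7436; S(2,+0) = 89.6000; S(2,+1) = 97.0245; S(2,+2) = 105.0643
Terminal payoffs V(N, j) = max(K - S_T, 0):
  V(2,-2) = 20.378097; V(2,-1) = 14.046381; V(2,+0) = 7.190000; V(2,+1) = 0.000000; V(2,+2) = 0.000000
Backward induction: V(k, j) = exp(-r*dt) * [p_u * V(k+1, j+1) + p_m * V(k+1, j) + p_d * V(k+1, j-1)]
  V(1,-1) = exp(-r*dt) * [p_u*7.190000 + p_m*14.046381 + p_d*20.378097] = 13.925470
  V(1,+0) = exp(-r*dt) * [p_u*0.000000 + p_m*7.190000 + p_d*14.046381] = 7.108413
  V(1,+1) = exp(-r*dt) * [p_u*0.000000 + p_m*0.000000 + p_d*7.190000] = 1.188098
  V(0,+0) = exp(-r*dt) * [p_u*1.188098 + p_m*7.108413 + p_d*13.925470] = 7.233323

Answer: Price = V(0,0) = 7.2333


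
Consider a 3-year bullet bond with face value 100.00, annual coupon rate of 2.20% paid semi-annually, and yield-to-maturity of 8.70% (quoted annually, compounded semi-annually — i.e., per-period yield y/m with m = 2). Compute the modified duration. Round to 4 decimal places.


Answer: Modified duration = 2.7887

Derivation:
Coupon per period c = face * coupon_rate / m = 1.100000
Periods per year m = 2; per-period yield y/m = 0.043500
Number of cashflows N = 6
Cashflows (t years, CF_t, discount factor 1/(1+y/m)^(m*t), PV):
  t = 0.5000: CF_t = 1.100000, DF = 0.958313, PV = 1.054145
  t = 1.0000: CF_t = 1.100000, DF = 0.918365, PV = 1.010201
  t = 1.5000: CF_t = 1.100000, DF = 0.880081, PV = 0.968089
  t = 2.0000: CF_t = 1.100000, DF = 0.843393, PV = 0.927733
  t = 2.5000: CF_t = 1.100000, DF = 0.808235, PV = 0.889059
  t = 3.0000: CF_t = 101.100000, DF = 0.774543, PV = 78.306252
Price P = sum_t PV_t = 83.155478
First compute Macaulay numerator sum_t t * PV_t:
  t * PV_t at t = 0.5000: 0.527072
  t * PV_t at t = 1.0000: 1.010201
  t * PV_t at t = 1.5000: 1.452134
  t * PV_t at t = 2.0000: 1.855465
  t * PV_t at t = 2.5000: 2.222647
  t * PV_t at t = 3.0000: 234.918755
Macaulay duration D = 241.986274 / 83.155478 = 2.910046
Modified duration = D / (1 + y/m) = 2.910046 / (1 + 0.043500) = 2.788736


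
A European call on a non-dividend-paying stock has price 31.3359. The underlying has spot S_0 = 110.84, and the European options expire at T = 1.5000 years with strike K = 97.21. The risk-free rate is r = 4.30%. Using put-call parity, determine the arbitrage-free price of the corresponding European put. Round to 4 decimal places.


Answer: Put price = 11.6338

Derivation:
Put-call parity: C - P = S_0 * exp(-qT) - K * exp(-rT).
S_0 * exp(-qT) = 110.8400 * 1.00000000 = 110.84000000
K * exp(-rT) = 97.2100 * 0.93753611 = 91.13788567
P = C - S*exp(-qT) + K*exp(-rT)
P = 31.3359 - 110.84000000 + 91.13788567 = 11.6338


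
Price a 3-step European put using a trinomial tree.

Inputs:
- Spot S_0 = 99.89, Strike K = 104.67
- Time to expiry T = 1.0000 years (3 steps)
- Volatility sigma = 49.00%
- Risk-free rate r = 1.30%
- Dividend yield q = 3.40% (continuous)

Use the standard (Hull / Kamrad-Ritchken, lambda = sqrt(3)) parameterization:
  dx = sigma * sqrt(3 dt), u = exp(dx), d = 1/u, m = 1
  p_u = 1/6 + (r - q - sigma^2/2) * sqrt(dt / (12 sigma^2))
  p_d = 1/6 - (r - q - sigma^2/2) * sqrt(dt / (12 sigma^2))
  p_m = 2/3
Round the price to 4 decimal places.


dt = T/N = 0.333333; dx = sigma*sqrt(3*dt) = 0.490000
u = exp(dx) = 1.632316; d = 1/u = 0.612626
p_u = 0.118690, p_m = 0.666667, p_d = 0.214643
Discount per step: exp(-r*dt) = 0.995676
Stock lattice S(k, j) with j the centered position index:
  k=0: S(0,+0) = 99.8900
  k=1: S(1,-1) = 61.1953; S(1,+0) = 99.8900; S(1,+1) = 163.0521
  k=2: S(2,-2) = 37.4898; S(2,-1) = 61.1953; S(2,+0) = 99.8900; S(2,+1) = 163.0521; S(2,+2) = 266.1525
  k=3: S(3,-3) = 22.9673; S(3,-2) = 37.4898; S(3,-1) = 61.1953; S(3,+0) = 99.8900; S(3,+1) = 163.0521; S(3,+2) = 266.1525; S(3,+3) = 434.4451
Terminal payoffs V(N, j) = max(K - S_T, 0):
  V(3,-3) = 81.702743; V(3,-2) = 67.180174; V(3,-1) = 43.474749; V(3,+0) = 4.780000; V(3,+1) = 0.000000; V(3,+2) = 0.000000; V(3,+3) = 0.000000
Backward induction: V(k, j) = exp(-r*dt) * [p_u * V(k+1, j+1) + p_m * V(k+1, j) + p_d * V(k+1, j-1)]
  V(2,-2) = exp(-r*dt) * [p_u*43.474749 + p_m*67.180174 + p_d*81.702743] = 67.191935
  V(2,-1) = exp(-r*dt) * [p_u*4.780000 + p_m*43.474749 + p_d*67.180174] = 43.780126
  V(2,+0) = exp(-r*dt) * [p_u*0.000000 + p_m*4.780000 + p_d*43.474749] = 12.464083
  V(2,+1) = exp(-r*dt) * [p_u*0.000000 + p_m*0.000000 + p_d*4.780000] = 1.021557
  V(2,+2) = exp(-r*dt) * [p_u*0.000000 + p_m*0.000000 + p_d*0.000000] = 0.000000
  V(1,-1) = exp(-r*dt) * [p_u*12.464083 + p_m*43.780126 + p_d*67.191935] = 44.893427
  V(1,+0) = exp(-r*dt) * [p_u*1.021557 + p_m*12.464083 + p_d*43.780126] = 17.750643
  V(1,+1) = exp(-r*dt) * [p_u*0.000000 + p_m*1.021557 + p_d*12.464083] = 3.341851
  V(0,+0) = exp(-r*dt) * [p_u*3.341851 + p_m*17.750643 + p_d*44.893427] = 21.771911

Answer: Price = V(0,0) = 21.7719


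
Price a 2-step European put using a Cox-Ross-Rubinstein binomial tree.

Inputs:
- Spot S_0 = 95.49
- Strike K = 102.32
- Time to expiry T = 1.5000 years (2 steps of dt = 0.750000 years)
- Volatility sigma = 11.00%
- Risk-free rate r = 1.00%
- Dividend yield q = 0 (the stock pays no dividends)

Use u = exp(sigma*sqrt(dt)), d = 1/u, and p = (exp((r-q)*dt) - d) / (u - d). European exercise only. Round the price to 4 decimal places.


dt = T/N = 0.750000
u = exp(sigma*sqrt(dt)) = 1.099948; d = 1/u = 0.909134
p = (exp((r-q)*dt) - d) / (u - d) = 0.515655
Discount per step: exp(-r*dt) = 0.992528
Stock lattice S(k, i) with i counting down-moves:
  k=0: S(0,0) = 95.4900
  k=1: S(1,0) = 105.0340; S(1,1) = 86.8132
  k=2: S(2,0) = 115.5320; S(2,1) = 95.4900; S(2,2) = 78.9248
Terminal payoffs V(N, i) = max(K - S_T, 0):
  V(2,0) = 0.000000; V(2,1) = 6.830000; V(2,2) = 23.395165
Backward induction: V(k, i) = exp(-r*dt) * [p * V(k+1, i) + (1-p) * V(k+1, i+1)].
  V(1,0) = exp(-r*dt) * [p*0.000000 + (1-p)*6.830000] = 3.283356
  V(1,1) = exp(-r*dt) * [p*6.830000 + (1-p)*23.395165] = 14.742266
  V(0,0) = exp(-r*dt) * [p*3.283356 + (1-p)*14.742266] = 8.767415

Answer: Price = V(0,0) = 8.7674


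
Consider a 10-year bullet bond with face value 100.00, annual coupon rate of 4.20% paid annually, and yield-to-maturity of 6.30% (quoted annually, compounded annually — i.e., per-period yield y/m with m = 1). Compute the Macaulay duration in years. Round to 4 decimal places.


Answer: Macaulay duration = 8.2018 years

Derivation:
Coupon per period c = face * coupon_rate / m = 4.200000
Periods per year m = 1; per-period yield y/m = 0.063000
Number of cashflows N = 10
Cashflows (t years, CF_t, discount factor 1/(1+y/m)^(m*t), PV):
  t = 1.0000: CF_t = 4.200000, DF = 0.940734, PV = 3.951082
  t = 2.0000: CF_t = 4.200000, DF = 0.884980, PV = 3.716916
  t = 3.0000: CF_t = 4.200000, DF = 0.832531, PV = 3.496629
  t = 4.0000: CF_t = 4.200000, DF = 0.783190, PV = 3.289397
  t = 5.0000: CF_t = 4.200000, DF = 0.736773, PV = 3.094446
  t = 6.0000: CF_t = 4.200000, DF = 0.693107, PV = 2.911050
  t = 7.0000: CF_t = 4.200000, DF = 0.652029, PV = 2.738523
  t = 8.0000: CF_t = 4.200000, DF = 0.613386, PV = 2.576221
  t = 9.0000: CF_t = 4.200000, DF = 0.577033, PV = 2.423538
  t = 10.0000: CF_t = 104.200000, DF = 0.542834, PV = 56.563344
Price P = sum_t PV_t = 84.761146
Macaulay numerator sum_t t * PV_t:
  t * PV_t at t = 1.0000: 3.951082
  t * PV_t at t = 2.0000: 7.433832
  t * PV_t at t = 3.0000: 10.489886
  t * PV_t at t = 4.0000: 13.157586
  t * PV_t at t = 5.0000: 15.472232
  t * PV_t at t = 6.0000: 17.466302
  t * PV_t at t = 7.0000: 19.169663
  t * PV_t at t = 8.0000: 20.609771
  t * PV_t at t = 9.0000: 21.811846
  t * PV_t at t = 10.0000: 565.633436
Macaulay duration D = (sum_t t * PV_t) / P = 695.195635 / 84.761146 = 8.201820


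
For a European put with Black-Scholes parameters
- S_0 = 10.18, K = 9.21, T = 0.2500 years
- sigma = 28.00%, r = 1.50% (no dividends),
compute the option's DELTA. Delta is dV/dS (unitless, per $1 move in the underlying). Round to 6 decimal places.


Answer: Delta = -0.208385

Derivation:
d1 = 0.8120368633; d2 = 0.6720368633
phi(d1) = 0.2868945745; exp(-qT) = 1.0000000000; exp(-rT) = 0.9962570225
N(-d1) = 0.2083852397
Delta = -exp(-qT) * N(-d1) = -1.0000000000 * 0.2083852397 = -0.208385


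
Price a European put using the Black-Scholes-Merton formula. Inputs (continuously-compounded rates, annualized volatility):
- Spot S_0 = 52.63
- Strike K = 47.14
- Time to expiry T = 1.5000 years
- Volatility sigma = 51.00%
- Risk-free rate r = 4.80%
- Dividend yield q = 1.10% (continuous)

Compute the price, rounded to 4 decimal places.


Answer: Price = 8.1684

Derivation:
d1 = (ln(S/K) + (r - q + 0.5*sigma^2) * T) / (sigma * sqrt(T)) = 0.57753429
d2 = d1 - sigma * sqrt(T) = -0.04708559
exp(-rT) = 0.93053090; exp(-qT) = 0.98363538
P = K * exp(-rT) * N(-d2) - S_0 * exp(-qT) * N(-d1)
N(-d1) = 0.28178929; N(-d2) = 0.51877750
P = 47.1400 * 0.93053090 * 0.51877750 - 52.6300 * 0.98363538 * 0.28178929 = 8.1684


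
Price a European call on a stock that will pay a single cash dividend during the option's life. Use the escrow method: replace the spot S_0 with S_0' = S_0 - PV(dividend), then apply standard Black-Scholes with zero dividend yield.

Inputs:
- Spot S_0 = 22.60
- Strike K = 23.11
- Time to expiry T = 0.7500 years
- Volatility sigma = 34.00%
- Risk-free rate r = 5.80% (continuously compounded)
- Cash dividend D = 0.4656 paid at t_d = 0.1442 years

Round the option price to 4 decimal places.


Answer: Price = 2.5965

Derivation:
PV(D) = D * exp(-r * t_d) = 0.4656 * 0.99167128 = 0.46172215
S_0' = S_0 - PV(D) = 22.6000 - 0.46172215 = 22.13827785
d1 = (ln(S_0'/K) + (r + sigma^2/2)*T) / (sigma*sqrt(T)) = 0.14906748
d2 = d1 - sigma*sqrt(T) = -0.14538116
exp(-rT) = 0.95743255
N(d1) = 0.55924981; N(d2) = 0.44220497
C = S_0' * N(d1) - K * exp(-rT) * N(d2) = 22.13827785 * 0.55924981 - 23.1100 * 0.95743255 * 0.44220497 = 2.5965


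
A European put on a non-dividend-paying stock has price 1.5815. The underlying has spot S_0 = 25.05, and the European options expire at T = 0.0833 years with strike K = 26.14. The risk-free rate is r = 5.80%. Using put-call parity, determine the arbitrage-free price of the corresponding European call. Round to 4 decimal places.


Put-call parity: C - P = S_0 * exp(-qT) - K * exp(-rT).
S_0 * exp(-qT) = 25.0500 * 1.00000000 = 25.05000000
K * exp(-rT) = 26.1400 * 0.99518025 = 26.01401180
C = P + S*exp(-qT) - K*exp(-rT)
C = 1.5815 + 25.05000000 - 26.01401180 = 0.6175

Answer: Call price = 0.6175


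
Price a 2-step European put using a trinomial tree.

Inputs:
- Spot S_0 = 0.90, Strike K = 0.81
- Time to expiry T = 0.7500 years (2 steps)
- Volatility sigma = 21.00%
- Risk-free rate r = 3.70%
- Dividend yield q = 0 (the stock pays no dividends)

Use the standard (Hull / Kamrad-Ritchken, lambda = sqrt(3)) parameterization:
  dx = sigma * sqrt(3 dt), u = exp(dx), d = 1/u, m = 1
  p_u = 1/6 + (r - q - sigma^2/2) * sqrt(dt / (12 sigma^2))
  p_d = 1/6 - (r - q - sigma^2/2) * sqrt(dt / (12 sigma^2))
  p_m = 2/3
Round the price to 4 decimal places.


dt = T/N = 0.375000; dx = sigma*sqrt(3*dt) = 0.222739
u = exp(dx) = 1.249494; d = 1/u = 0.800324
p_u = 0.179251, p_m = 0.666667, p_d = 0.154082
Discount per step: exp(-r*dt) = 0.986221
Stock lattice S(k, j) with j the centered position index:
  k=0: S(0,+0) = 0.9000
  k=1: S(1,-1) = 0.7203; S(1,+0) = 0.9000; S(1,+1) = 1.1245
  k=2: S(2,-2) = 0.5765; S(2,-1) = 0.7203; S(2,+0) = 0.9000; S(2,+1) = 1.1245; S(2,+2) = 1.4051
Terminal payoffs V(N, j) = max(K - S_T, 0):
  V(2,-2) = 0.233533; V(2,-1) = 0.089708; V(2,+0) = 0.000000; V(2,+1) = 0.000000; V(2,+2) = 0.000000
Backward induction: V(k, j) = exp(-r*dt) * [p_u * V(k+1, j+1) + p_m * V(k+1, j) + p_d * V(k+1, j-1)]
  V(1,-1) = exp(-r*dt) * [p_u*0.000000 + p_m*0.089708 + p_d*0.233533] = 0.094469
  V(1,+0) = exp(-r*dt) * [p_u*0.000000 + p_m*0.000000 + p_d*0.089708] = 0.013632
  V(1,+1) = exp(-r*dt) * [p_u*0.000000 + p_m*0.000000 + p_d*0.000000] = 0.000000
  V(0,+0) = exp(-r*dt) * [p_u*0.000000 + p_m*0.013632 + p_d*0.094469] = 0.023318

Answer: Price = V(0,0) = 0.0233


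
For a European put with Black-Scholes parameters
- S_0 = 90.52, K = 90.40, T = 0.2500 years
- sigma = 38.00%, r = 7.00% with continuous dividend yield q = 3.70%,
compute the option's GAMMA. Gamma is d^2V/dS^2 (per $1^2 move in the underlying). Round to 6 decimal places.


Answer: Gamma = 0.022741

Derivation:
d1 = 0.1454029125; d2 = -0.0445970875
phi(d1) = 0.3947472720; exp(-qT) = 0.9907926496; exp(-rT) = 0.9826522357
Gamma = exp(-qT) * phi(d1) / (S * sigma * sqrt(T)) = 0.9907926496 * 0.3947472720 / (90.5200 * 0.3800 * 0.5000000000) = 0.022741


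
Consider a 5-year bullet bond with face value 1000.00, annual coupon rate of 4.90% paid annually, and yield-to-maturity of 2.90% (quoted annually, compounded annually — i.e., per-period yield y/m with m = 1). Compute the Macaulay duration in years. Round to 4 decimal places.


Coupon per period c = face * coupon_rate / m = 49.000000
Periods per year m = 1; per-period yield y/m = 0.029000
Number of cashflows N = 5
Cashflows (t years, CF_t, discount factor 1/(1+y/m)^(m*t), PV):
  t = 1.0000: CF_t = 49.000000, DF = 0.971817, PV = 47.619048
  t = 2.0000: CF_t = 49.000000, DF = 0.944429, PV = 46.277014
  t = 3.0000: CF_t = 49.000000, DF = 0.917812, PV = 44.972803
  t = 4.0000: CF_t = 49.000000, DF = 0.891946, PV = 43.705348
  t = 5.0000: CF_t = 1049.000000, DF = 0.866808, PV = 909.282043
Price P = sum_t PV_t = 1091.856255
Macaulay numerator sum_t t * PV_t:
  t * PV_t at t = 1.0000: 47.619048
  t * PV_t at t = 2.0000: 92.554028
  t * PV_t at t = 3.0000: 134.918409
  t * PV_t at t = 4.0000: 174.821391
  t * PV_t at t = 5.0000: 4546.410214
Macaulay duration D = (sum_t t * PV_t) / P = 4996.323090 / 1091.856255 = 4.575990

Answer: Macaulay duration = 4.5760 years


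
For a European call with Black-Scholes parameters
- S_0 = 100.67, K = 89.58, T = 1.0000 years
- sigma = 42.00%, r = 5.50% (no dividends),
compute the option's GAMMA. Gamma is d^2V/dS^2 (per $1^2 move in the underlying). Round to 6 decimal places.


d1 = 0.6188470475; d2 = 0.1988470475
phi(d1) = 0.3294191367; exp(-qT) = 1.0000000000; exp(-rT) = 0.9464851480
Gamma = exp(-qT) * phi(d1) / (S * sigma * sqrt(T)) = 1.0000000000 * 0.3294191367 / (100.6700 * 0.4200 * 1.0000000000) = 0.007791

Answer: Gamma = 0.007791


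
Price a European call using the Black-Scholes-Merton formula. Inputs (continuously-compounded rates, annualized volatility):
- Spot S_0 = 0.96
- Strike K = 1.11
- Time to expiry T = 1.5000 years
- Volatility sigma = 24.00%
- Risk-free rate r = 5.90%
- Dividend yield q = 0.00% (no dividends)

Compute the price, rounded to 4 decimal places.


Answer: Price = 0.0896

Derivation:
d1 = (ln(S/K) + (r - q + 0.5*sigma^2) * T) / (sigma * sqrt(T)) = -0.04586673
d2 = d1 - sigma * sqrt(T) = -0.33980550
exp(-rT) = 0.91530311; exp(-qT) = 1.00000000
C = S_0 * exp(-qT) * N(d1) - K * exp(-rT) * N(d2)
N(d1) = 0.48170824; N(d2) = 0.36700150
C = 0.9600 * 1.00000000 * 0.48170824 - 1.1100 * 0.91530311 * 0.36700150 = 0.0896


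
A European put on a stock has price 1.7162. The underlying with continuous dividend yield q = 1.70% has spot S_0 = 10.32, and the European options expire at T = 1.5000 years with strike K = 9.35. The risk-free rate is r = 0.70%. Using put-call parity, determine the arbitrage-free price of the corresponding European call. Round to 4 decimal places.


Answer: Call price = 2.5240

Derivation:
Put-call parity: C - P = S_0 * exp(-qT) - K * exp(-rT).
S_0 * exp(-qT) = 10.3200 * 0.97482238 = 10.06016695
K * exp(-rT) = 9.3500 * 0.98955493 = 9.25233862
C = P + S*exp(-qT) - K*exp(-rT)
C = 1.7162 + 10.06016695 - 9.25233862 = 2.5240


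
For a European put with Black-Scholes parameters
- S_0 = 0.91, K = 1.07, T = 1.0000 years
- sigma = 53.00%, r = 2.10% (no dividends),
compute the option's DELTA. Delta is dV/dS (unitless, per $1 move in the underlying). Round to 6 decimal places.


Answer: Delta = -0.500391

Derivation:
d1 = -0.0009798640; d2 = -0.5309798640
phi(d1) = 0.3989420889; exp(-qT) = 1.0000000000; exp(-rT) = 0.9792189646
N(-d1) = 0.5003909091
Delta = -exp(-qT) * N(-d1) = -1.0000000000 * 0.5003909091 = -0.500391


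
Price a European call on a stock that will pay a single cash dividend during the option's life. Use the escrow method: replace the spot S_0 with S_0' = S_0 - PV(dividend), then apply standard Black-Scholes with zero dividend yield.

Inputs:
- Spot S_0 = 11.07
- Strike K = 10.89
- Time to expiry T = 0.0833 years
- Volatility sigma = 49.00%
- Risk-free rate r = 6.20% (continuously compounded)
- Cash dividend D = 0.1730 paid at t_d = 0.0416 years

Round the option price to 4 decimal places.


Answer: Price = 0.6448

Derivation:
PV(D) = D * exp(-r * t_d) = 0.1730 * 0.99742412 = 0.17255437
S_0' = S_0 - PV(D) = 11.0700 - 0.17255437 = 10.89744563
d1 = (ln(S_0'/K) + (r + sigma^2/2)*T) / (sigma*sqrt(T)) = 0.11206308
d2 = d1 - sigma*sqrt(T) = -0.02935944
exp(-rT) = 0.99484871
N(d1) = 0.54461330; N(d2) = 0.48828896
C = S_0' * N(d1) - K * exp(-rT) * N(d2) = 10.89744563 * 0.54461330 - 10.8900 * 0.99484871 * 0.48828896 = 0.6448


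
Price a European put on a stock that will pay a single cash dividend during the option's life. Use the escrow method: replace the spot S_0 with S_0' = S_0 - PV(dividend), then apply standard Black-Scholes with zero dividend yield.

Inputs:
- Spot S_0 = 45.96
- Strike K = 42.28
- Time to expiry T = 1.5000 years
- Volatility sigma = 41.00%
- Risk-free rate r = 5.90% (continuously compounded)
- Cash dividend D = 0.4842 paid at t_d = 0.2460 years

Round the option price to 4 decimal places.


PV(D) = D * exp(-r * t_d) = 0.4842 * 0.98559082 = 0.47722308
S_0' = S_0 - PV(D) = 45.9600 - 0.47722308 = 45.48277692
d1 = (ln(S_0'/K) + (r + sigma^2/2)*T) / (sigma*sqrt(T)) = 0.57273165
d2 = d1 - sigma*sqrt(T) = 0.07058626
exp(-rT) = 0.91530311
N(-d1) = 0.28341320; N(-d2) = 0.47186352
P = K * exp(-rT) * N(-d2) - S_0' * N(-d1) = 42.2800 * 0.91530311 * 0.47186352 - 45.48277692 * 0.28341320 = 5.3702

Answer: Price = 5.3702


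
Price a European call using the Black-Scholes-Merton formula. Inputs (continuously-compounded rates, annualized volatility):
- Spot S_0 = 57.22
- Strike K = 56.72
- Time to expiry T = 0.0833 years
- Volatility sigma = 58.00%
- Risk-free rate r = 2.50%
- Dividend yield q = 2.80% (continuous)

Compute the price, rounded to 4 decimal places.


d1 = (ln(S/K) + (r - q + 0.5*sigma^2) * T) / (sigma * sqrt(T)) = 0.13463574
d2 = d1 - sigma * sqrt(T) = -0.03276235
exp(-rT) = 0.99791967; exp(-qT) = 0.99767032
C = S_0 * exp(-qT) * N(d1) - K * exp(-rT) * N(d2)
N(d1) = 0.55355006; N(d2) = 0.48693205
C = 57.2200 * 0.99767032 * 0.55355006 - 56.7200 * 0.99791967 * 0.48693205 = 4.0390

Answer: Price = 4.0390


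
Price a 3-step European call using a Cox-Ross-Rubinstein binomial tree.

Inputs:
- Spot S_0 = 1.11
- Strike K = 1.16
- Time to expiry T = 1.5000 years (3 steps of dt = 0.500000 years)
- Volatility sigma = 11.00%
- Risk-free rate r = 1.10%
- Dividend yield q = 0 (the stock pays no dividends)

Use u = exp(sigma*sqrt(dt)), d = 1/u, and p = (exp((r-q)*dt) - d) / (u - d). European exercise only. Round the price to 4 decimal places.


Answer: Price = V(0,0) = 0.0478

Derivation:
dt = T/N = 0.500000
u = exp(sigma*sqrt(dt)) = 1.080887; d = 1/u = 0.925166
p = (exp((r-q)*dt) - d) / (u - d) = 0.515981
Discount per step: exp(-r*dt) = 0.994515
Stock lattice S(k, i) with i counting down-moves:
  k=0: S(0,0) = 1.1100
  k=1: S(1,0) = 1.1998; S(1,1) = 1.0269
  k=2: S(2,0) = 1.2968; S(2,1) = 1.1100; S(2,2) = 0.9501
  k=3: S(3,0) = 1.4017; S(3,1) = 1.1998; S(3,2) = 1.0269; S(3,3) = 0.8790
Terminal payoffs V(N, i) = max(S_T - K, 0):
  V(3,0) = 0.241727; V(3,1) = 0.039784; V(3,2) = 0.000000; V(3,3) = 0.000000
Backward induction: V(k, i) = exp(-r*dt) * [p * V(k+1, i) + (1-p) * V(k+1, i+1)].
  V(2,0) = exp(-r*dt) * [p*0.241727 + (1-p)*0.039784] = 0.143193
  V(2,1) = exp(-r*dt) * [p*0.039784 + (1-p)*0.000000] = 0.020415
  V(2,2) = exp(-r*dt) * [p*0.000000 + (1-p)*0.000000] = 0.000000
  V(1,0) = exp(-r*dt) * [p*0.143193 + (1-p)*0.020415] = 0.083307
  V(1,1) = exp(-r*dt) * [p*0.020415 + (1-p)*0.000000] = 0.010476
  V(0,0) = exp(-r*dt) * [p*0.083307 + (1-p)*0.010476] = 0.047792


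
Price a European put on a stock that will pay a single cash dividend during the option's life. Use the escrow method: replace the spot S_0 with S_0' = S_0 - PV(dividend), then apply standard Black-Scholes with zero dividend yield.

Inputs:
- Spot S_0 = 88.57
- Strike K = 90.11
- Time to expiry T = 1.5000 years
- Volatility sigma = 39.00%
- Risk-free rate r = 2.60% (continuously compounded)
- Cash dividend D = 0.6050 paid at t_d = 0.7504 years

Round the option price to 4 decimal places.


Answer: Price = 15.8338

Derivation:
PV(D) = D * exp(-r * t_d) = 0.6050 * 0.98067870 = 0.59331061
S_0' = S_0 - PV(D) = 88.5700 - 0.59331061 = 87.97668939
d1 = (ln(S_0'/K) + (r + sigma^2/2)*T) / (sigma*sqrt(T)) = 0.27031426
d2 = d1 - sigma*sqrt(T) = -0.20733624
exp(-rT) = 0.96175071
N(-d1) = 0.39345925; N(-d2) = 0.58212636
P = K * exp(-rT) * N(-d2) - S_0' * N(-d1) = 90.1100 * 0.96175071 * 0.58212636 - 87.97668939 * 0.39345925 = 15.8338


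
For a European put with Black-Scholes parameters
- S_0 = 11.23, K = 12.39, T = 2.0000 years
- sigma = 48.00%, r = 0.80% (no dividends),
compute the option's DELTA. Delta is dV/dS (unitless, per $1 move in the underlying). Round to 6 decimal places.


d1 = 0.2181705393; d2 = -0.4606519706
phi(d1) = 0.3895598662; exp(-qT) = 1.0000000000; exp(-rT) = 0.9841273201
N(-d1) = 0.4136481192
Delta = -exp(-qT) * N(-d1) = -1.0000000000 * 0.4136481192 = -0.413648

Answer: Delta = -0.413648


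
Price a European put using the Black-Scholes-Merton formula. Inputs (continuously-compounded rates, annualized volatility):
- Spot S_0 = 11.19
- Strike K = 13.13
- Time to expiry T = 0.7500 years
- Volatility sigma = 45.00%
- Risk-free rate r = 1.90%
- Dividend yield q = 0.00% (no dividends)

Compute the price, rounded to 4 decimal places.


d1 = (ln(S/K) + (r - q + 0.5*sigma^2) * T) / (sigma * sqrt(T)) = -0.17882890
d2 = d1 - sigma * sqrt(T) = -0.56854033
exp(-rT) = 0.98585105; exp(-qT) = 1.00000000
P = K * exp(-rT) * N(-d2) - S_0 * exp(-qT) * N(-d1)
N(-d1) = 0.57096397; N(-d2) = 0.71516594
P = 13.1300 * 0.98585105 * 0.71516594 - 11.1900 * 1.00000000 * 0.57096397 = 2.8682

Answer: Price = 2.8682


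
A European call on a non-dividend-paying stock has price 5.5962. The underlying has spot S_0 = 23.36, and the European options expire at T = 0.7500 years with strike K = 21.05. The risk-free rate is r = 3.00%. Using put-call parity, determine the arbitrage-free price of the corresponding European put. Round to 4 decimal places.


Answer: Put price = 2.8179

Derivation:
Put-call parity: C - P = S_0 * exp(-qT) - K * exp(-rT).
S_0 * exp(-qT) = 23.3600 * 1.00000000 = 23.36000000
K * exp(-rT) = 21.0500 * 0.97775124 = 20.58166354
P = C - S*exp(-qT) + K*exp(-rT)
P = 5.5962 - 23.36000000 + 20.58166354 = 2.8179


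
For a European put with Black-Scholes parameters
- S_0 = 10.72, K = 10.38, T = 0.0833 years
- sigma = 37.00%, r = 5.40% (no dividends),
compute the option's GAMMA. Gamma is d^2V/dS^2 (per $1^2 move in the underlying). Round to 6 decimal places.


Answer: Gamma = 0.322040

Derivation:
d1 = 0.3973310652; d2 = 0.2905426295
phi(d1) = 0.3686621928; exp(-qT) = 1.0000000000; exp(-rT) = 0.9955119017
Gamma = exp(-qT) * phi(d1) / (S * sigma * sqrt(T)) = 1.0000000000 * 0.3686621928 / (10.7200 * 0.3700 * 0.2886173938) = 0.322040


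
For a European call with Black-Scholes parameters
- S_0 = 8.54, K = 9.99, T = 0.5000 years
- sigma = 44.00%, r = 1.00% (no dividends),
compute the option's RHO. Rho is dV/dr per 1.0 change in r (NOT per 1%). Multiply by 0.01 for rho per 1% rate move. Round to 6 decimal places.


d1 = -0.3324159918; d2 = -0.6435429755
phi(d1) = 0.3774984829; exp(-qT) = 1.0000000000; exp(-rT) = 0.9950124792
N(d2) = 0.2599359192
Rho = K*T*exp(-rT)*N(d2) = 9.9900 * 0.5000 * 0.9950124792 * 0.2599359192 = 1.291904

Answer: Rho = 1.291904


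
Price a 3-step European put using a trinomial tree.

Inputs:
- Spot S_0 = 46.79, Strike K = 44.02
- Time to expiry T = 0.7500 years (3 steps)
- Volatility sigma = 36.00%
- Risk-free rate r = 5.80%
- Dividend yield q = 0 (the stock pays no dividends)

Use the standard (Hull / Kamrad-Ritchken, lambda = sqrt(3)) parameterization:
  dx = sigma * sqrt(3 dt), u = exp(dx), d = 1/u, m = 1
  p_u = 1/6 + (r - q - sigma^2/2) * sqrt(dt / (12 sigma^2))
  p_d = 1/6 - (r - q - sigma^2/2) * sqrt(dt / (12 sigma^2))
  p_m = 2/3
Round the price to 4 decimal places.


Answer: Price = V(0,0) = 3.4030

Derivation:
dt = T/N = 0.250000; dx = sigma*sqrt(3*dt) = 0.311769
u = exp(dx) = 1.365839; d = 1/u = 0.732151
p_u = 0.163940, p_m = 0.666667, p_d = 0.169393
Discount per step: exp(-r*dt) = 0.985605
Stock lattice S(k, j) with j the centered position index:
  k=0: S(0,+0) = 46.7900
  k=1: S(1,-1) = 34.2573; S(1,+0) = 46.7900; S(1,+1) = 63.9076
  k=2: S(2,-2) = 25.0815; S(2,-1) = 34.2573; S(2,+0) = 46.7900; S(2,+1) = 63.9076; S(2,+2) = 87.2875
  k=3: S(3,-3) = 18.3634; S(3,-2) = 25.0815; S(3,-1) = 34.2573; S(3,+0) = 46.7900; S(3,+1) = 63.9076; S(3,+2) = 87.2875; S(3,+3) = 119.2208
Terminal payoffs V(N, j) = max(K - S_T, 0):
  V(3,-3) = 25.656554; V(3,-2) = 18.938483; V(3,-1) = 9.762677; V(3,+0) = 0.000000; V(3,+1) = 0.000000; V(3,+2) = 0.000000; V(3,+3) = 0.000000
Backward induction: V(k, j) = exp(-r*dt) * [p_u * V(k+1, j+1) + p_m * V(k+1, j) + p_d * V(k+1, j-1)]
  V(2,-2) = exp(-r*dt) * [p_u*9.762677 + p_m*18.938483 + p_d*25.656554] = 18.304839
  V(2,-1) = exp(-r*dt) * [p_u*0.000000 + p_m*9.762677 + p_d*18.938483] = 9.576626
  V(2,+0) = exp(-r*dt) * [p_u*0.000000 + p_m*0.000000 + p_d*9.762677] = 1.629923
  V(2,+1) = exp(-r*dt) * [p_u*0.000000 + p_m*0.000000 + p_d*0.000000] = 0.000000
  V(2,+2) = exp(-r*dt) * [p_u*0.000000 + p_m*0.000000 + p_d*0.000000] = 0.000000
  V(1,-1) = exp(-r*dt) * [p_u*1.629923 + p_m*9.576626 + p_d*18.304839] = 9.611951
  V(1,+0) = exp(-r*dt) * [p_u*0.000000 + p_m*1.629923 + p_d*9.576626] = 2.669835
  V(1,+1) = exp(-r*dt) * [p_u*0.000000 + p_m*0.000000 + p_d*1.629923] = 0.272123
  V(0,+0) = exp(-r*dt) * [p_u*0.272123 + p_m*2.669835 + p_d*9.611951] = 3.402996


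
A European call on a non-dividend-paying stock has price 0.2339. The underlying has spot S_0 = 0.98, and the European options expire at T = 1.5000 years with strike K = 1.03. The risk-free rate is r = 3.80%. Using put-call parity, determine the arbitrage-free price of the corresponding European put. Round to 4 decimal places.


Put-call parity: C - P = S_0 * exp(-qT) - K * exp(-rT).
S_0 * exp(-qT) = 0.9800 * 1.00000000 = 0.98000000
K * exp(-rT) = 1.0300 * 0.94459407 = 0.97293189
P = C - S*exp(-qT) + K*exp(-rT)
P = 0.2339 - 0.98000000 + 0.97293189 = 0.2268

Answer: Put price = 0.2268


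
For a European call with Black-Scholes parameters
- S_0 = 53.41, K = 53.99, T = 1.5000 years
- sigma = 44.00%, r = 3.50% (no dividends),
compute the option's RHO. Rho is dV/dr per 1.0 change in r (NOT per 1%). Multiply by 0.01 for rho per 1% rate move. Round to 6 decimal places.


d1 = 0.3468239024; d2 = -0.1920638410
phi(d1) = 0.3756558141; exp(-qT) = 1.0000000000; exp(-rT) = 0.9488543211
N(d2) = 0.4238460991
Rho = K*T*exp(-rT)*N(d2) = 53.9900 * 1.5000 * 0.9488543211 * 0.4238460991 = 32.569592

Answer: Rho = 32.569592


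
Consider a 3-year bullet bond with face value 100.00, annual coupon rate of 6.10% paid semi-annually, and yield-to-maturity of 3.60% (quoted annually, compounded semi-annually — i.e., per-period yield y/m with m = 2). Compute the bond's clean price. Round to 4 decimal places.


Answer: Price = 107.0493

Derivation:
Coupon per period c = face * coupon_rate / m = 3.050000
Periods per year m = 2; per-period yield y/m = 0.018000
Number of cashflows N = 6
Cashflows (t years, CF_t, discount factor 1/(1+y/m)^(m*t), PV):
  t = 0.5000: CF_t = 3.050000, DF = 0.982318, PV = 2.996071
  t = 1.0000: CF_t = 3.050000, DF = 0.964949, PV = 2.943095
  t = 1.5000: CF_t = 3.050000, DF = 0.947887, PV = 2.891056
  t = 2.0000: CF_t = 3.050000, DF = 0.931127, PV = 2.839937
  t = 2.5000: CF_t = 3.050000, DF = 0.914663, PV = 2.789722
  t = 3.0000: CF_t = 103.050000, DF = 0.898490, PV = 92.589412
Price P = sum_t PV_t = 107.049293


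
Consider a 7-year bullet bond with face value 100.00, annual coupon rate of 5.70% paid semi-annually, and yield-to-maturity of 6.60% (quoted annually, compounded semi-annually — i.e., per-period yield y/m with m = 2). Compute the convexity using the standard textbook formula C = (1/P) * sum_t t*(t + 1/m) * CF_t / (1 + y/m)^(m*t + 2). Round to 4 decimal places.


Answer: Convexity = 38.4422

Derivation:
Coupon per period c = face * coupon_rate / m = 2.850000
Periods per year m = 2; per-period yield y/m = 0.033000
Number of cashflows N = 14
Cashflows (t years, CF_t, discount factor 1/(1+y/m)^(m*t), PV):
  t = 0.5000: CF_t = 2.850000, DF = 0.968054, PV = 2.758955
  t = 1.0000: CF_t = 2.850000, DF = 0.937129, PV = 2.670818
  t = 1.5000: CF_t = 2.850000, DF = 0.907192, PV = 2.585496
  t = 2.0000: CF_t = 2.850000, DF = 0.878211, PV = 2.502900
  t = 2.5000: CF_t = 2.850000, DF = 0.850156, PV = 2.422943
  t = 3.0000: CF_t = 2.850000, DF = 0.822997, PV = 2.345540
  t = 3.5000: CF_t = 2.850000, DF = 0.796705, PV = 2.270610
  t = 4.0000: CF_t = 2.850000, DF = 0.771254, PV = 2.198074
  t = 4.5000: CF_t = 2.850000, DF = 0.746616, PV = 2.127855
  t = 5.0000: CF_t = 2.850000, DF = 0.722764, PV = 2.059879
  t = 5.5000: CF_t = 2.850000, DF = 0.699675, PV = 1.994074
  t = 6.0000: CF_t = 2.850000, DF = 0.677323, PV = 1.930372
  t = 6.5000: CF_t = 2.850000, DF = 0.655686, PV = 1.868705
  t = 7.0000: CF_t = 102.850000, DF = 0.634739, PV = 65.282954
Price P = sum_t PV_t = 95.019174
Convexity numerator sum_t t*(t + 1/m) * CF_t / (1+y/m)^(m*t + 2):
  t = 0.5000: term = 1.292748
  t = 1.0000: term = 3.754351
  t = 1.5000: term = 7.268830
  t = 2.0000: term = 11.727702
  t = 2.5000: term = 17.029577
  t = 3.0000: term = 23.079776
  t = 3.5000: term = 29.789966
  t = 4.0000: term = 37.077816
  t = 4.5000: term = 44.866670
  t = 5.0000: term = 53.085229
  t = 5.5000: term = 61.667255
  t = 6.0000: term = 70.551291
  t = 6.5000: term = 79.680387
  t = 7.0000: term = 3211.873669
Convexity = (1/P) * sum = 3652.745269 / 95.019174 = 38.442191


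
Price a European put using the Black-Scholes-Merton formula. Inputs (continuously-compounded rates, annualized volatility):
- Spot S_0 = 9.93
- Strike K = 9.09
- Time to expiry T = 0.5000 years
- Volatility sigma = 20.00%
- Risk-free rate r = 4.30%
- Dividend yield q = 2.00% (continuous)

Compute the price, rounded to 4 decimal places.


Answer: Price = 0.1867

Derivation:
d1 = (ln(S/K) + (r - q + 0.5*sigma^2) * T) / (sigma * sqrt(T)) = 0.77700832
d2 = d1 - sigma * sqrt(T) = 0.63558696
exp(-rT) = 0.97872948; exp(-qT) = 0.99004983
P = K * exp(-rT) * N(-d2) - S_0 * exp(-qT) * N(-d1)
N(-d1) = 0.21857693; N(-d2) = 0.26252284
P = 9.0900 * 0.97872948 * 0.26252284 - 9.9300 * 0.99004983 * 0.21857693 = 0.1867


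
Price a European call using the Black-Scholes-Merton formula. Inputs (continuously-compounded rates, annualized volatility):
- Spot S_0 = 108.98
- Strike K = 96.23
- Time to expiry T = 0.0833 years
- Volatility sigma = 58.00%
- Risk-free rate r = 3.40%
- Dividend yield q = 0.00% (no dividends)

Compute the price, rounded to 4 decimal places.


Answer: Price = 15.2238

Derivation:
d1 = (ln(S/K) + (r - q + 0.5*sigma^2) * T) / (sigma * sqrt(T)) = 0.84389542
d2 = d1 - sigma * sqrt(T) = 0.67649733
exp(-rT) = 0.99717181; exp(-qT) = 1.00000000
C = S_0 * exp(-qT) * N(d1) - K * exp(-rT) * N(d2)
N(d1) = 0.80063608; N(d2) = 0.75063753
C = 108.9800 * 1.00000000 * 0.80063608 - 96.2300 * 0.99717181 * 0.75063753 = 15.2238


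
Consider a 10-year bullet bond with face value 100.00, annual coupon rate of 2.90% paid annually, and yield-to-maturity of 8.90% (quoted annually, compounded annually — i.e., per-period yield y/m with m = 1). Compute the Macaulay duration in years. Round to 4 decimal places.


Coupon per period c = face * coupon_rate / m = 2.900000
Periods per year m = 1; per-period yield y/m = 0.089000
Number of cashflows N = 10
Cashflows (t years, CF_t, discount factor 1/(1+y/m)^(m*t), PV):
  t = 1.0000: CF_t = 2.900000, DF = 0.918274, PV = 2.662994
  t = 2.0000: CF_t = 2.900000, DF = 0.843226, PV = 2.445357
  t = 3.0000: CF_t = 2.900000, DF = 0.774313, PV = 2.245507
  t = 4.0000: CF_t = 2.900000, DF = 0.711031, PV = 2.061990
  t = 5.0000: CF_t = 2.900000, DF = 0.652921, PV = 1.893471
  t = 6.0000: CF_t = 2.900000, DF = 0.599560, PV = 1.738724
  t = 7.0000: CF_t = 2.900000, DF = 0.550560, PV = 1.596625
  t = 8.0000: CF_t = 2.900000, DF = 0.505565, PV = 1.466138
  t = 9.0000: CF_t = 2.900000, DF = 0.464247, PV = 1.346316
  t = 10.0000: CF_t = 102.900000, DF = 0.426306, PV = 43.866863
Price P = sum_t PV_t = 61.323984
Macaulay numerator sum_t t * PV_t:
  t * PV_t at t = 1.0000: 2.662994
  t * PV_t at t = 2.0000: 4.890714
  t * PV_t at t = 3.0000: 6.736520
  t * PV_t at t = 4.0000: 8.247959
  t * PV_t at t = 5.0000: 9.467354
  t * PV_t at t = 6.0000: 10.432346
  t * PV_t at t = 7.0000: 11.176373
  t * PV_t at t = 8.0000: 11.729107
  t * PV_t at t = 9.0000: 12.116846
  t * PV_t at t = 10.0000: 438.668629
Macaulay duration D = (sum_t t * PV_t) / P = 516.128840 / 61.323984 = 8.416427

Answer: Macaulay duration = 8.4164 years


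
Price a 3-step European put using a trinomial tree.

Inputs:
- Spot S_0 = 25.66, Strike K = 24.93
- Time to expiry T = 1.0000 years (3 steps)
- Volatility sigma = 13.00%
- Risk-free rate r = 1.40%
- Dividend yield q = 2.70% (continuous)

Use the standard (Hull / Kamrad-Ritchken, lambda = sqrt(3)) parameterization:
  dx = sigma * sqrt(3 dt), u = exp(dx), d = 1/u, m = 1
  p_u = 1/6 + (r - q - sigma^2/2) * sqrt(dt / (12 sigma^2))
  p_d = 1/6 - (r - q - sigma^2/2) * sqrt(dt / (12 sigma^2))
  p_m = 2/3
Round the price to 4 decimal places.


Answer: Price = V(0,0) = 1.0865

Derivation:
dt = T/N = 0.333333; dx = sigma*sqrt(3*dt) = 0.130000
u = exp(dx) = 1.138828; d = 1/u = 0.878095
p_u = 0.139167, p_m = 0.666667, p_d = 0.194167
Discount per step: exp(-r*dt) = 0.995344
Stock lattice S(k, j) with j the centered position index:
  k=0: S(0,+0) = 25.6600
  k=1: S(1,-1) = 22.5319; S(1,+0) = 25.6600; S(1,+1) = 29.2223
  k=2: S(2,-2) = 19.7852; S(2,-1) = 22.5319; S(2,+0) = 25.6600; S(2,+1) = 29.2223; S(2,+2) = 33.2792
  k=3: S(3,-3) = 17.3733; S(3,-2) = 19.7852; S(3,-1) = 22.5319; S(3,+0) = 25.6600; S(3,+1) = 29.2223; S(3,+2) = 33.2792; S(3,+3) = 37.8993
Terminal payoffs V(N, j) = max(K - S_T, 0):
  V(3,-3) = 7.556721; V(3,-2) = 5.144816; V(3,-1) = 2.398071; V(3,+0) = 0.000000; V(3,+1) = 0.000000; V(3,+2) = 0.000000; V(3,+3) = 0.000000
Backward induction: V(k, j) = exp(-r*dt) * [p_u * V(k+1, j+1) + p_m * V(k+1, j) + p_d * V(k+1, j-1)]
  V(2,-2) = exp(-r*dt) * [p_u*2.398071 + p_m*5.144816 + p_d*7.556721] = 5.206519
  V(2,-1) = exp(-r*dt) * [p_u*0.000000 + p_m*2.398071 + p_d*5.144816] = 2.585572
  V(2,+0) = exp(-r*dt) * [p_u*0.000000 + p_m*0.000000 + p_d*2.398071] = 0.463458
  V(2,+1) = exp(-r*dt) * [p_u*0.000000 + p_m*0.000000 + p_d*0.000000] = 0.000000
  V(2,+2) = exp(-r*dt) * [p_u*0.000000 + p_m*0.000000 + p_d*0.000000] = 0.000000
  V(1,-1) = exp(-r*dt) * [p_u*0.463458 + p_m*2.585572 + p_d*5.206519] = 2.786112
  V(1,+0) = exp(-r*dt) * [p_u*0.000000 + p_m*0.463458 + p_d*2.585572] = 0.807228
  V(1,+1) = exp(-r*dt) * [p_u*0.000000 + p_m*0.000000 + p_d*0.463458] = 0.089569
  V(0,+0) = exp(-r*dt) * [p_u*0.089569 + p_m*0.807228 + p_d*2.786112] = 1.086505


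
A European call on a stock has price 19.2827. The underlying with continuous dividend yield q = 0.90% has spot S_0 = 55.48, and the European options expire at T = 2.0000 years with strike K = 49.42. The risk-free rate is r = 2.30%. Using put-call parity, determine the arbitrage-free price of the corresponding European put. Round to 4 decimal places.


Put-call parity: C - P = S_0 * exp(-qT) - K * exp(-rT).
S_0 * exp(-qT) = 55.4800 * 0.98216103 = 54.49029408
K * exp(-rT) = 49.4200 * 0.95504196 = 47.19817377
P = C - S*exp(-qT) + K*exp(-rT)
P = 19.2827 - 54.49029408 + 47.19817377 = 11.9906

Answer: Put price = 11.9906


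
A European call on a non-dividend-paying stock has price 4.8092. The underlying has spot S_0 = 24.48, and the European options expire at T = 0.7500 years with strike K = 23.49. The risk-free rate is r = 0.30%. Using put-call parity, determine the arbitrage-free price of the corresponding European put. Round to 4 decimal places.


Put-call parity: C - P = S_0 * exp(-qT) - K * exp(-rT).
S_0 * exp(-qT) = 24.4800 * 1.00000000 = 24.48000000
K * exp(-rT) = 23.4900 * 0.99775253 = 23.43720691
P = C - S*exp(-qT) + K*exp(-rT)
P = 4.8092 - 24.48000000 + 23.43720691 = 3.7664

Answer: Put price = 3.7664
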